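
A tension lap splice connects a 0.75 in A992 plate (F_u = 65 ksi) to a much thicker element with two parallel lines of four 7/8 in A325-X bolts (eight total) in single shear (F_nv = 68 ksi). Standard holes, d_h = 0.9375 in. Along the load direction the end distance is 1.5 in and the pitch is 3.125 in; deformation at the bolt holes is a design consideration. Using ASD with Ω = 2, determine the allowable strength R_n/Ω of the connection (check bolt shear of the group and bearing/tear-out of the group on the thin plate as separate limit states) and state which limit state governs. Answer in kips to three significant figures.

Bolt shear: A_b = π·0.875²/4 = 0.6013 in²; R_n = 68 × 0.6013 × 8 × 1 = 327.1 kips → 327.1 / 2 = 164 kips.
Bearing (1.2 l_c t F_u ≤ 2.4 d t F_u): upper limit = 2.4·0.875·0.75·65 = 102.4 kips.
  Edge l_c = 1.5 − 0.9375/2 = 1.031 → r_n = 60.33 kips; interior l_c = 3.125 − 0.9375 = 2.188 → r_n = 102.4 kips.
  R_n,bearing = 2·60.33 + 6·102.4 = 734.9 kips → 734.9 / 2 = 367 kips.
Bolt shear governs: 164 kips.

164 kips (bolt shear governs)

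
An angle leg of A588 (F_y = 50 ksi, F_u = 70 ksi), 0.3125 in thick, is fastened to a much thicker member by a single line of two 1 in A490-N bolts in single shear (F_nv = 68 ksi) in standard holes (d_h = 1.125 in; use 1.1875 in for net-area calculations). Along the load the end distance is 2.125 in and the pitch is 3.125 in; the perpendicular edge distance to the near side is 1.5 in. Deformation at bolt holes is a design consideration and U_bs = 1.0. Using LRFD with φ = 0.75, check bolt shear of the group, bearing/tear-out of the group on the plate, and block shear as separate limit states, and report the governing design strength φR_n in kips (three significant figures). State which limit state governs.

Bolt shear: A_b = π·1²/4 = 0.7854 in²; R_n = 68 × 0.7854 × 2 × 1 = 106.8 kips → 0.75 × 106.8 = 80.1 kips.
Bearing: edge l_c = 1.562, r_n = 41.02 kips; interior l_c = 2, r_n = 52.5 kips; R_n = 41.02 + 1·52.5 = 93.52 kips → 70.1 kips.
Block shear: A_gv = 1.641, A_nv = 1.084, A_nt = 0.2832 in²; R_n = min(0.6F_uA_nv, 0.6F_yA_gv) + U_bs·F_u·A_nt = 65.35 kips → 49 kips.
Block shear governs: 49 kips.

49 kips (block shear governs)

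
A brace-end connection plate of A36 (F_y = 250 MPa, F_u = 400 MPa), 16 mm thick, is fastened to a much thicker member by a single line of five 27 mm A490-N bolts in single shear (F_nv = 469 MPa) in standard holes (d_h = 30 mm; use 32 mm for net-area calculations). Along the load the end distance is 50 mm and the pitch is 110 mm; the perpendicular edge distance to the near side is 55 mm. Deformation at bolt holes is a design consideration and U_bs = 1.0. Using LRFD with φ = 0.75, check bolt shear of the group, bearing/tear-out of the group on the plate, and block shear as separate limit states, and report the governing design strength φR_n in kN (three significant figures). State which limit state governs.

1010 kN (bolt shear governs)

Bolt shear: A_b = π·27²/4 = 572.6 mm²; R_n = 469 × 572.6 × 5 × 1 / 1000 = 1343 kN → 0.75 × 1343 = 1010 kN.
Bearing: edge l_c = 35, r_n = 268.8 kN; interior l_c = 80, r_n = 414.7 kN; R_n = 268.8 + 4·414.7 = 1928 kN → 1450 kN.
Block shear: A_gv = 7840, A_nv = 5536, A_nt = 624 mm²; R_n = min(0.6F_uA_nv, 0.6F_yA_gv) + U_bs·F_u·A_nt = 1426 kN → 1070 kN.
Bolt shear governs: 1010 kN.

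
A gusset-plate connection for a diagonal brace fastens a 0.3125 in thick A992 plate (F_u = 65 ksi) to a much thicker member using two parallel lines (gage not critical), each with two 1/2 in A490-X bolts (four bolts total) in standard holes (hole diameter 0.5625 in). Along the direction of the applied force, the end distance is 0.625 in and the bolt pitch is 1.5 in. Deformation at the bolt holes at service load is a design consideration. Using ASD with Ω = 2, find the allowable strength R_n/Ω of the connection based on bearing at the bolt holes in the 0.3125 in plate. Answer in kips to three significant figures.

31.2 kips

Per bolt r_n = 1.2 l_c t F_u ≤ 2.4 d t F_u; upper limit = 2.4 × 0.5 × 0.3125 × 65 = 24.38 kips.
Edge bolt: l_c = 0.625 − 0.5625/2 = 0.3438 in → 1.2 × 0.3438 × 0.3125 × 65 = 8.379 → r_n = 8.379 kips.
Interior bolts: l_c = 1.5 − 0.5625 = 0.9375 in → 1.2 × 0.9375 × 0.3125 × 65 = 22.85 → r_n = 22.85 kips.
R_n = 2 × 8.379 + 2 × 22.85 = 62.46 kips.
Allowable strength R_n/Ω = 62.46 / 2 = 31.2 kips.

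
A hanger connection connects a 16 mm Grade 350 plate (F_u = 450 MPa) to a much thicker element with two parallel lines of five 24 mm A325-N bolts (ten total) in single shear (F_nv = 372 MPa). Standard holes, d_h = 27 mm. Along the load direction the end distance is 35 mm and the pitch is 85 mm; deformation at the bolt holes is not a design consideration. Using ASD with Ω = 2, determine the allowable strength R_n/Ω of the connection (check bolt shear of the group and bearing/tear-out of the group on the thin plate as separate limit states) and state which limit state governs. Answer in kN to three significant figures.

841 kN (bolt shear governs)

Bolt shear: A_b = π·24²/4 = 452.4 mm²; R_n = 372 × 452.4 × 10 × 1 / 1000 = 1683 kN → 1683 / 2 = 841 kN.
Bearing (1.5 l_c t F_u ≤ 3.0 d t F_u): upper limit = 3.0·24·16·450 / 1000 = 518.4 kN.
  Edge l_c = 35 − 27/2 = 21.5 → r_n = 232.2 kN; interior l_c = 85 − 27 = 58 → r_n = 518.4 kN.
  R_n,bearing = 2·232.2 + 8·518.4 = 4612 kN → 4612 / 2 = 2310 kN.
Bolt shear governs: 841 kN.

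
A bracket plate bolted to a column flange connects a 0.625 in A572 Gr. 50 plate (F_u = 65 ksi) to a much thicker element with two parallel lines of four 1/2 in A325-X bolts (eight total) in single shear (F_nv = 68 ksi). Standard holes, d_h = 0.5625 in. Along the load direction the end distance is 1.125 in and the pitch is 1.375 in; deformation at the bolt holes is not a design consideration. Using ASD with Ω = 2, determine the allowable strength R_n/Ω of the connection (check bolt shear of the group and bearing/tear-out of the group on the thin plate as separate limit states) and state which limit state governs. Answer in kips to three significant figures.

53.4 kips (bolt shear governs)

Bolt shear: A_b = π·0.5²/4 = 0.1963 in²; R_n = 68 × 0.1963 × 8 × 1 = 106.8 kips → 106.8 / 2 = 53.4 kips.
Bearing (1.5 l_c t F_u ≤ 3.0 d t F_u): upper limit = 3.0·0.5·0.625·65 = 60.94 kips.
  Edge l_c = 1.125 − 0.5625/2 = 0.8438 → r_n = 51.42 kips; interior l_c = 1.375 − 0.5625 = 0.8125 → r_n = 49.51 kips.
  R_n,bearing = 2·51.42 + 6·49.51 = 399.9 kips → 399.9 / 2 = 200 kips.
Bolt shear governs: 53.4 kips.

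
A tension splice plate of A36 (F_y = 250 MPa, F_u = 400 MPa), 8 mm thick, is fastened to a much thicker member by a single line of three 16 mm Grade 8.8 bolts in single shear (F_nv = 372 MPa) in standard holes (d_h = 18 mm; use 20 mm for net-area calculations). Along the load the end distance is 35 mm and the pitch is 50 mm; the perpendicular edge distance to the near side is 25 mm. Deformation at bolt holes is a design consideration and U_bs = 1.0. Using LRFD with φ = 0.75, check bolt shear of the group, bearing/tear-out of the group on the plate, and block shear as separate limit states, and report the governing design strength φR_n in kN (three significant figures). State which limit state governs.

158 kN (block shear governs)

Bolt shear: A_b = π·16²/4 = 201.1 mm²; R_n = 372 × 201.1 × 3 × 1 / 1000 = 224.4 kN → 0.75 × 224.4 = 168 kN.
Bearing: edge l_c = 26, r_n = 99.84 kN; interior l_c = 32, r_n = 122.9 kN; R_n = 99.84 + 2·122.9 = 345.6 kN → 259 kN.
Block shear: A_gv = 1080, A_nv = 680, A_nt = 120 mm²; R_n = min(0.6F_uA_nv, 0.6F_yA_gv) + U_bs·F_u·A_nt = 210 kN → 158 kN.
Block shear governs: 158 kN.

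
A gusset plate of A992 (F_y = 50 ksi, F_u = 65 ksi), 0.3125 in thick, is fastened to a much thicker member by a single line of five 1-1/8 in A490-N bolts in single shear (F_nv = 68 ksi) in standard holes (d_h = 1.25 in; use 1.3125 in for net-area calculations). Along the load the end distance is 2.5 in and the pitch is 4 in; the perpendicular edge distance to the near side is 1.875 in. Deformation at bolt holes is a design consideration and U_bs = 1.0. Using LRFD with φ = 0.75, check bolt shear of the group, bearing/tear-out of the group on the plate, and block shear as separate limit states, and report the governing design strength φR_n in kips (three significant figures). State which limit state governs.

Bolt shear: A_b = π·1.125²/4 = 0.994 in²; R_n = 68 × 0.994 × 5 × 1 = 338 kips → 0.75 × 338 = 253 kips.
Bearing: edge l_c = 1.875, r_n = 45.7 kips; interior l_c = 2.75, r_n = 54.84 kips; R_n = 45.7 + 4·54.84 = 265.1 kips → 199 kips.
Block shear: A_gv = 5.781, A_nv = 3.936, A_nt = 0.3809 in²; R_n = min(0.6F_uA_nv, 0.6F_yA_gv) + U_bs·F_u·A_nt = 178.2 kips → 134 kips.
Block shear governs: 134 kips.

134 kips (block shear governs)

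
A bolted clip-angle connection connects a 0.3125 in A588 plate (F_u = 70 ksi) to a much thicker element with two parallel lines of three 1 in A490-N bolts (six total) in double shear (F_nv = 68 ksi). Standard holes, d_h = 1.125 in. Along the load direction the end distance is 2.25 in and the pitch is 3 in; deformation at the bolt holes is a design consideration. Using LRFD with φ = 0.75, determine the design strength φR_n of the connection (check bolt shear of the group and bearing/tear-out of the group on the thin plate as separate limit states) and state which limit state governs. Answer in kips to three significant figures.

214 kips (bearing governs)

Bolt shear: A_b = π·1²/4 = 0.7854 in²; R_n = 68 × 0.7854 × 6 × 2 = 640.9 kips → 0.75 × 640.9 = 481 kips.
Bearing (1.2 l_c t F_u ≤ 2.4 d t F_u): upper limit = 2.4·1·0.3125·70 = 52.5 kips.
  Edge l_c = 2.25 − 1.125/2 = 1.688 → r_n = 44.3 kips; interior l_c = 3 − 1.125 = 1.875 → r_n = 49.22 kips.
  R_n,bearing = 2·44.3 + 4·49.22 = 285.5 kips → 0.75 × 285.5 = 214 kips.
Bearing governs: 214 kips.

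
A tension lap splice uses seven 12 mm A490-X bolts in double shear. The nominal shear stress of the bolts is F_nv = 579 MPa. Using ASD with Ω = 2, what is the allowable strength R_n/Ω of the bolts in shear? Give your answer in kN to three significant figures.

458 kN

A_b = π × 12² / 4 = 113.1 mm².
R_n = F_nv · A_b · n · n_s = 579 × 113.1 × 7 × 2 / 1000 = 916.8 kN.
Allowable strength R_n/Ω = 916.8 / 2 = 458 kN.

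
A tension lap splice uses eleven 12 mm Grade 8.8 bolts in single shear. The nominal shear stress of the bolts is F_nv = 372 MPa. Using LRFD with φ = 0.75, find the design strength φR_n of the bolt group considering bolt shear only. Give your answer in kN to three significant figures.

A_b = π × 12² / 4 = 113.1 mm².
R_n = F_nv · A_b · n · n_s = 372 × 113.1 × 11 × 1 / 1000 = 462.8 kN.
Design strength φR_n = 0.75 × 462.8 = 347 kN.

347 kN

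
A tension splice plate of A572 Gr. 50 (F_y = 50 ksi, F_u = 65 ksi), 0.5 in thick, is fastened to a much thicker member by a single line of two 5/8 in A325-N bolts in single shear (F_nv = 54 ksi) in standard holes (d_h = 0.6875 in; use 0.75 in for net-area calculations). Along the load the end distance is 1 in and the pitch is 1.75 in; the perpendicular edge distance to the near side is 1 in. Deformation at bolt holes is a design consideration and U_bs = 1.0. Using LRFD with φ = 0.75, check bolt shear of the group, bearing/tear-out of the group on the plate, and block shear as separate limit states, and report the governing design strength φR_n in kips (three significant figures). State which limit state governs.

Bolt shear: A_b = π·0.625²/4 = 0.3068 in²; R_n = 54 × 0.3068 × 2 × 1 = 33.13 kips → 0.75 × 33.13 = 24.9 kips.
Bearing: edge l_c = 0.6562, r_n = 25.59 kips; interior l_c = 1.062, r_n = 41.44 kips; R_n = 25.59 + 1·41.44 = 67.03 kips → 50.3 kips.
Block shear: A_gv = 1.375, A_nv = 0.8125, A_nt = 0.3125 in²; R_n = min(0.6F_uA_nv, 0.6F_yA_gv) + U_bs·F_u·A_nt = 52 kips → 39 kips.
Bolt shear governs: 24.9 kips.

24.9 kips (bolt shear governs)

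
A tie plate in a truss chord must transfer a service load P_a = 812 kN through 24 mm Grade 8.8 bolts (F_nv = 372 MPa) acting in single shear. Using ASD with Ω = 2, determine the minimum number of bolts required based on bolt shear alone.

A_b = π·24²/4 = 452.4 mm².
Per-bolt allowable strength R_n/Ω = 372 × 452.4 × 1 / 1000 / 2 = 84.14 kN.
n ≥ 812 / 84.14 = 9.65 → use 10 bolts.

10 bolts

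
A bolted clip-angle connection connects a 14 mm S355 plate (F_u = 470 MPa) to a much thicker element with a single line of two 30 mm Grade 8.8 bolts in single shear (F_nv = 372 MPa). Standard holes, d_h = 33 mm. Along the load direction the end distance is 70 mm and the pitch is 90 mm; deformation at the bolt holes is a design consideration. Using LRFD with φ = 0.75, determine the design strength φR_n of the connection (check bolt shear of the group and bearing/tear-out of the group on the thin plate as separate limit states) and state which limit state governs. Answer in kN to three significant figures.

394 kN (bolt shear governs)

Bolt shear: A_b = π·30²/4 = 706.9 mm²; R_n = 372 × 706.9 × 2 × 1 / 1000 = 525.9 kN → 0.75 × 525.9 = 394 kN.
Bearing (1.2 l_c t F_u ≤ 2.4 d t F_u): upper limit = 2.4·30·14·470 / 1000 = 473.8 kN.
  Edge l_c = 70 − 33/2 = 53.5 → r_n = 422.4 kN; interior l_c = 90 − 33 = 57 → r_n = 450.1 kN.
  R_n,bearing = 1·422.4 + 1·450.1 = 872.5 kN → 0.75 × 872.5 = 654 kN.
Bolt shear governs: 394 kN.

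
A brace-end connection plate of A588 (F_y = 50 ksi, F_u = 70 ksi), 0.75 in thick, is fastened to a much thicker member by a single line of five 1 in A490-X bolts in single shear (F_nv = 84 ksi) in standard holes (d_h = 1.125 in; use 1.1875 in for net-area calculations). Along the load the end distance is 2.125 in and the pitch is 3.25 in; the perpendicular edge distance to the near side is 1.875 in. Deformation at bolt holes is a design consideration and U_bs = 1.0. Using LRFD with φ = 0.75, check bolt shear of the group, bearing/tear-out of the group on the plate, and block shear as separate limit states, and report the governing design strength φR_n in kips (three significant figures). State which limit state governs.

247 kips (bolt shear governs)

Bolt shear: A_b = π·1²/4 = 0.7854 in²; R_n = 84 × 0.7854 × 5 × 1 = 329.9 kips → 0.75 × 329.9 = 247 kips.
Bearing: edge l_c = 1.562, r_n = 98.44 kips; interior l_c = 2.125, r_n = 126 kips; R_n = 98.44 + 4·126 = 602.4 kips → 452 kips.
Block shear: A_gv = 11.34, A_nv = 7.336, A_nt = 0.9609 in²; R_n = min(0.6F_uA_nv, 0.6F_yA_gv) + U_bs·F_u·A_nt = 375.4 kips → 282 kips.
Bolt shear governs: 247 kips.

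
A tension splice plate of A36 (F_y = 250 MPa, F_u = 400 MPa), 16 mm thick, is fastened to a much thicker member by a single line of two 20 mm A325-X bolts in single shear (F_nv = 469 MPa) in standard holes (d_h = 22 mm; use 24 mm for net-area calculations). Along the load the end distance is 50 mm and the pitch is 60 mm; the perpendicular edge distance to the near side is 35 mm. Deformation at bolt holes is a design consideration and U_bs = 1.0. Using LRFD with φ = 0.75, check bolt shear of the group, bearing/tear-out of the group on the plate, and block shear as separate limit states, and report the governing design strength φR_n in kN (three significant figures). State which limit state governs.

221 kN (bolt shear governs)

Bolt shear: A_b = π·20²/4 = 314.2 mm²; R_n = 469 × 314.2 × 2 × 1 / 1000 = 294.7 kN → 0.75 × 294.7 = 221 kN.
Bearing: edge l_c = 39, r_n = 299.5 kN; interior l_c = 38, r_n = 291.8 kN; R_n = 299.5 + 1·291.8 = 591.4 kN → 444 kN.
Block shear: A_gv = 1760, A_nv = 1184, A_nt = 368 mm²; R_n = min(0.6F_uA_nv, 0.6F_yA_gv) + U_bs·F_u·A_nt = 411.2 kN → 308 kN.
Bolt shear governs: 221 kN.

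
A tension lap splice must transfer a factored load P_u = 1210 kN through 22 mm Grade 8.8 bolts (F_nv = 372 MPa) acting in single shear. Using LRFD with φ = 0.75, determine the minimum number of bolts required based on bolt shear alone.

A_b = π·22²/4 = 380.1 mm².
Per-bolt design strength φR_n = 0.75 × 372 × 380.1 × 1 / 1000 = 106.1 kN.
n ≥ 1210 / 106.1 = 11.41 → use 12 bolts.

12 bolts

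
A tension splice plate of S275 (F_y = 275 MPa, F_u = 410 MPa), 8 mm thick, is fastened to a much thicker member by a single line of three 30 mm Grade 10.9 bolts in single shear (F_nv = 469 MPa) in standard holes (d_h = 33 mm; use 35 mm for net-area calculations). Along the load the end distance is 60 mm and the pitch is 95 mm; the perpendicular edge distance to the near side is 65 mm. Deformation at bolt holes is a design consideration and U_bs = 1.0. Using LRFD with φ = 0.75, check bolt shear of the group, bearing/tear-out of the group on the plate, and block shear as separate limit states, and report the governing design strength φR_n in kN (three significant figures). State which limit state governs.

Bolt shear: A_b = π·30²/4 = 706.9 mm²; R_n = 469 × 706.9 × 3 × 1 / 1000 = 994.5 kN → 0.75 × 994.5 = 746 kN.
Bearing: edge l_c = 43.5, r_n = 171.2 kN; interior l_c = 62, r_n = 236.2 kN; R_n = 171.2 + 2·236.2 = 643.5 kN → 483 kN.
Block shear: A_gv = 2000, A_nv = 1300, A_nt = 380 mm²; R_n = min(0.6F_uA_nv, 0.6F_yA_gv) + U_bs·F_u·A_nt = 475.6 kN → 357 kN.
Block shear governs: 357 kN.

357 kN (block shear governs)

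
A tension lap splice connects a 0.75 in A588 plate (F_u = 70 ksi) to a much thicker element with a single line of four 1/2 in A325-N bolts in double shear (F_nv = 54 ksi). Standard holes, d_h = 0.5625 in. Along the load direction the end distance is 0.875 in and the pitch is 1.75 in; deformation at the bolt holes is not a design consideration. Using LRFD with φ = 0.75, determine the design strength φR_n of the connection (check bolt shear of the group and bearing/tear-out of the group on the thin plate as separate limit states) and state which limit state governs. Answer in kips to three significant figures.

Bolt shear: A_b = π·0.5²/4 = 0.1963 in²; R_n = 54 × 0.1963 × 4 × 2 = 84.82 kips → 0.75 × 84.82 = 63.6 kips.
Bearing (1.5 l_c t F_u ≤ 3.0 d t F_u): upper limit = 3.0·0.5·0.75·70 = 78.75 kips.
  Edge l_c = 0.875 − 0.5625/2 = 0.5938 → r_n = 46.76 kips; interior l_c = 1.75 − 0.5625 = 1.188 → r_n = 78.75 kips.
  R_n,bearing = 1·46.76 + 3·78.75 = 283 kips → 0.75 × 283 = 212 kips.
Bolt shear governs: 63.6 kips.

63.6 kips (bolt shear governs)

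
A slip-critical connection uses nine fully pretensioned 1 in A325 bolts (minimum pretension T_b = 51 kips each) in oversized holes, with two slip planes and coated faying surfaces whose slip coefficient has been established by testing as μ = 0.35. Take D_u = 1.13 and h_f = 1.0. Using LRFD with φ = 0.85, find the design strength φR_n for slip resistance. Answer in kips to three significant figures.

309 kips

R_n = μ · D_u · h_f · T_b · n_s · n_b = 0.35 × 1.13 × 1.0 × 51 × 2 × 9 = 363.1 kips.
Design strength φR_n = 0.85 × 363.1 = 309 kips.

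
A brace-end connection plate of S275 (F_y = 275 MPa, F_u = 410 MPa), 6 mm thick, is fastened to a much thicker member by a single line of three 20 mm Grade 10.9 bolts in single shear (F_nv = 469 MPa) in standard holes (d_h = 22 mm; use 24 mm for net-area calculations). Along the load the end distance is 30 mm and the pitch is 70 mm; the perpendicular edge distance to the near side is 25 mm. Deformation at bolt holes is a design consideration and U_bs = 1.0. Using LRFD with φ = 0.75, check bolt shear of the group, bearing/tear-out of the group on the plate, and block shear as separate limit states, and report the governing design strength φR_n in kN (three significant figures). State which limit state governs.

Bolt shear: A_b = π·20²/4 = 314.2 mm²; R_n = 469 × 314.2 × 3 × 1 / 1000 = 442 kN → 0.75 × 442 = 332 kN.
Bearing: edge l_c = 19, r_n = 56.09 kN; interior l_c = 48, r_n = 118.1 kN; R_n = 56.09 + 2·118.1 = 292.2 kN → 219 kN.
Block shear: A_gv = 1020, A_nv = 660, A_nt = 78 mm²; R_n = min(0.6F_uA_nv, 0.6F_yA_gv) + U_bs·F_u·A_nt = 194.3 kN → 146 kN.
Block shear governs: 146 kN.

146 kN (block shear governs)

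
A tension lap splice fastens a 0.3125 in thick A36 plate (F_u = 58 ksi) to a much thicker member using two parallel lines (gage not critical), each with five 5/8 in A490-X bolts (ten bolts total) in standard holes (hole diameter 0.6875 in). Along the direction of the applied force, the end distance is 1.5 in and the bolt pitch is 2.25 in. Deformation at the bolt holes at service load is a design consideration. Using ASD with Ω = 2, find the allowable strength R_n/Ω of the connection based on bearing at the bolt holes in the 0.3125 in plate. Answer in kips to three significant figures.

134 kips

Per bolt r_n = 1.2 l_c t F_u ≤ 2.4 d t F_u; upper limit = 2.4 × 0.625 × 0.3125 × 58 = 27.19 kips.
Edge bolt: l_c = 1.5 − 0.6875/2 = 1.156 in → 1.2 × 1.156 × 0.3125 × 58 = 25.15 → r_n = 25.15 kips.
Interior bolts: l_c = 2.25 − 0.6875 = 1.562 in → 1.2 × 1.562 × 0.3125 × 58 = 33.98 → r_n = 27.19 kips.
R_n = 2 × 25.15 + 8 × 27.19 = 267.8 kips.
Allowable strength R_n/Ω = 267.8 / 2 = 134 kips.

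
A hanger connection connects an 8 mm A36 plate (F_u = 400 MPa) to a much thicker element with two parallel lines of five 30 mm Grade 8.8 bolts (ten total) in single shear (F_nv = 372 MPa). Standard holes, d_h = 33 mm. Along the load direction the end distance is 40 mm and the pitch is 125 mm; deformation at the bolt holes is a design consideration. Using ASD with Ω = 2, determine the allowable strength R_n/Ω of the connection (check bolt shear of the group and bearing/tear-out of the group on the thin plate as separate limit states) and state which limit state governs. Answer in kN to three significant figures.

Bolt shear: A_b = π·30²/4 = 706.9 mm²; R_n = 372 × 706.9 × 10 × 1 / 1000 = 2630 kN → 2630 / 2 = 1310 kN.
Bearing (1.2 l_c t F_u ≤ 2.4 d t F_u): upper limit = 2.4·30·8·400 / 1000 = 230.4 kN.
  Edge l_c = 40 − 33/2 = 23.5 → r_n = 90.24 kN; interior l_c = 125 − 33 = 92 → r_n = 230.4 kN.
  R_n,bearing = 2·90.24 + 8·230.4 = 2024 kN → 2024 / 2 = 1010 kN.
Bearing governs: 1010 kN.

1010 kN (bearing governs)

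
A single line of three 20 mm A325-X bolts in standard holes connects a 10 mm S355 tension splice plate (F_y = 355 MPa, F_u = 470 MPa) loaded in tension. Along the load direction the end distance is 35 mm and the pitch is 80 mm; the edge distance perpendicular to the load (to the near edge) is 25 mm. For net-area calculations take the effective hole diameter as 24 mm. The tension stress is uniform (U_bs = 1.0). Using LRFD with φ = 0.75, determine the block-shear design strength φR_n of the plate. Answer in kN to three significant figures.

Shear plane L_v = 35 + 2·80 = 195 mm; A_gv = 195 × 10 = 1950 mm².
A_nv = (195 − 2.5·24) × 10 = 1350 mm².
A_nt = (25 − 0.5·24) × 10 = 130 mm².
0.6 F_u A_nv = 380.7 kN; 0.6 F_y A_gv = 415.4 kN → shear rupture governs the shear term.
R_n = 380.7 + 1.0 × 470 × 130 / 1000 = 441.8 kN.
Design strength φR_n = 0.75 × 441.8 = 331 kN.

331 kN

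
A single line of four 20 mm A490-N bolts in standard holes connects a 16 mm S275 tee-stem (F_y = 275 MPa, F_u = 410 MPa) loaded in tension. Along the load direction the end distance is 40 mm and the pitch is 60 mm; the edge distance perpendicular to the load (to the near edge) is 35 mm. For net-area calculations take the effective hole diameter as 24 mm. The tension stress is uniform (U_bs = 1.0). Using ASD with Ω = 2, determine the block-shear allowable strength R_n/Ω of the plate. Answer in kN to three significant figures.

343 kN

Shear plane L_v = 40 + 3·60 = 220 mm; A_gv = 220 × 16 = 3520 mm².
A_nv = (220 − 3.5·24) × 16 = 2176 mm².
A_nt = (35 − 0.5·24) × 16 = 368 mm².
0.6 F_u A_nv = 535.3 kN; 0.6 F_y A_gv = 580.8 kN → shear rupture governs the shear term.
R_n = 535.3 + 1.0 × 410 × 368 / 1000 = 686.2 kN.
Allowable strength R_n/Ω = 686.2 / 2 = 343 kN.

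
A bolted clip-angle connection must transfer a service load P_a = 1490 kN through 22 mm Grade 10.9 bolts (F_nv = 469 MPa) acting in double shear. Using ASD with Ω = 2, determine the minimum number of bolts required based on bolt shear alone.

9 bolts

A_b = π·22²/4 = 380.1 mm².
Per-bolt allowable strength R_n/Ω = 469 × 380.1 × 2 / 1000 / 2 = 178.3 kN.
n ≥ 1490 / 178.3 = 8.358 → use 9 bolts.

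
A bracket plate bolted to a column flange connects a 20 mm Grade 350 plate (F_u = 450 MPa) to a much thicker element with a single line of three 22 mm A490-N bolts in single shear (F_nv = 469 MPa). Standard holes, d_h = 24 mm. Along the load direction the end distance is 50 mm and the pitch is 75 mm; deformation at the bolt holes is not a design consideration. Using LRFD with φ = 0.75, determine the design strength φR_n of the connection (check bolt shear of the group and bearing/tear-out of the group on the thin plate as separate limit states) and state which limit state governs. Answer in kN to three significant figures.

Bolt shear: A_b = π·22²/4 = 380.1 mm²; R_n = 469 × 380.1 × 3 × 1 / 1000 = 534.8 kN → 0.75 × 534.8 = 401 kN.
Bearing (1.5 l_c t F_u ≤ 3.0 d t F_u): upper limit = 3.0·22·20·450 / 1000 = 594 kN.
  Edge l_c = 50 − 24/2 = 38 → r_n = 513 kN; interior l_c = 75 − 24 = 51 → r_n = 594 kN.
  R_n,bearing = 1·513 + 2·594 = 1701 kN → 0.75 × 1701 = 1280 kN.
Bolt shear governs: 401 kN.

401 kN (bolt shear governs)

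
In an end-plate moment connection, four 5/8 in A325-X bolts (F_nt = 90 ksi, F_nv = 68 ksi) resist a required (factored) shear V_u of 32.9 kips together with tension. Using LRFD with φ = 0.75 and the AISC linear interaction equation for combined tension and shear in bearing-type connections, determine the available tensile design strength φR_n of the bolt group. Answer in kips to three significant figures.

64.1 kips

A_b = π·0.625²/4 = 0.3068 in²; f_rv = 32.9 / (4 × 0.3068) = 26.81 ksi.
F'_nt = 1.3 F_nt − (F_nt / φF_nv) f_rv = 1.3·90 − (90/(0.75·68))·26.81 = 69.69 ksi, capped at F_nt → F'_nt = 69.69 ksi.
R_n = F'_nt · A_b · n = 69.69 × 0.3068 × 4 = 85.52 kips.
Design strength φR_n = 0.75 × 85.52 = 64.1 kips.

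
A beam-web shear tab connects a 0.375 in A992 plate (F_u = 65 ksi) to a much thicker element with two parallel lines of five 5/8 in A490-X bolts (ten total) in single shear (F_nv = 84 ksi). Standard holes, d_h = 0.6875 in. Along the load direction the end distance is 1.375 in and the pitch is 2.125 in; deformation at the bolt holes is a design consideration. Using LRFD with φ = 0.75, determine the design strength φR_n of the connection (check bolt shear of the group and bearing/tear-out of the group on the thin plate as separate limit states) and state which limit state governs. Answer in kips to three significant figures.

193 kips (bolt shear governs)

Bolt shear: A_b = π·0.625²/4 = 0.3068 in²; R_n = 84 × 0.3068 × 10 × 1 = 257.7 kips → 0.75 × 257.7 = 193 kips.
Bearing (1.2 l_c t F_u ≤ 2.4 d t F_u): upper limit = 2.4·0.625·0.375·65 = 36.56 kips.
  Edge l_c = 1.375 − 0.6875/2 = 1.031 → r_n = 30.16 kips; interior l_c = 2.125 − 0.6875 = 1.438 → r_n = 36.56 kips.
  R_n,bearing = 2·30.16 + 8·36.56 = 352.8 kips → 0.75 × 352.8 = 265 kips.
Bolt shear governs: 193 kips.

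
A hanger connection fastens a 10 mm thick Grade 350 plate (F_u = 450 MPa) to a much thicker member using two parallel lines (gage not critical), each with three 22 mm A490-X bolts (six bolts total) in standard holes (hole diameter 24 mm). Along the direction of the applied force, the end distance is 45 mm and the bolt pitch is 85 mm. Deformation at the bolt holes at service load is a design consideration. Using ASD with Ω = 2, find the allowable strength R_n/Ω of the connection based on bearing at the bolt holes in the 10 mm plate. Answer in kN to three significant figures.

653 kN

Per bolt r_n = 1.2 l_c t F_u ≤ 2.4 d t F_u; upper limit = 2.4 × 22 × 10 × 450 / 1000 = 237.6 kN.
Edge bolt: l_c = 45 − 24/2 = 33 mm → 1.2 × 33 × 10 × 450 / 1000 = 178.2 → r_n = 178.2 kN.
Interior bolts: l_c = 85 − 24 = 61 mm → 1.2 × 61 × 10 × 450 / 1000 = 329.4 → r_n = 237.6 kN.
R_n = 2 × 178.2 + 4 × 237.6 = 1307 kN.
Allowable strength R_n/Ω = 1307 / 2 = 653 kN.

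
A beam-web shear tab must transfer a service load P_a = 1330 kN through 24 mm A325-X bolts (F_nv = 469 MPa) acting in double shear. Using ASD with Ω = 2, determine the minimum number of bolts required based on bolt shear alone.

7 bolts

A_b = π·24²/4 = 452.4 mm².
Per-bolt allowable strength R_n/Ω = 469 × 452.4 × 2 / 1000 / 2 = 212.2 kN.
n ≥ 1330 / 212.2 = 6.269 → use 7 bolts.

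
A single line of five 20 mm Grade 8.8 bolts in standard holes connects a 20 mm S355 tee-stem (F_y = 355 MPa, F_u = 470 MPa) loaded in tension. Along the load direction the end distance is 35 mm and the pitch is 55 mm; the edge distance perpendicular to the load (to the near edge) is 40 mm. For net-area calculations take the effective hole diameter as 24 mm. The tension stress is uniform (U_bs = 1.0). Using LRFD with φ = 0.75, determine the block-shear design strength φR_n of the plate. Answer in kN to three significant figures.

819 kN

Shear plane L_v = 35 + 4·55 = 255 mm; A_gv = 255 × 20 = 5100 mm².
A_nv = (255 − 4.5·24) × 20 = 2940 mm².
A_nt = (40 − 0.5·24) × 20 = 560 mm².
0.6 F_u A_nv = 829.1 kN; 0.6 F_y A_gv = 1086 kN → shear rupture governs the shear term.
R_n = 829.1 + 1.0 × 470 × 560 / 1000 = 1092 kN.
Design strength φR_n = 0.75 × 1092 = 819 kN.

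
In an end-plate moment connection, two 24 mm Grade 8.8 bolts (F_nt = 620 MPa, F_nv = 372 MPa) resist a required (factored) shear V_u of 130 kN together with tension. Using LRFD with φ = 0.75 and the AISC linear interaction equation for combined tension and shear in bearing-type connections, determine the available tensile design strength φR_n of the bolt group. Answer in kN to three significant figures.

330 kN

A_b = π·24²/4 = 452.4 mm²; f_rv = 130 × 1000 / (2 × 452.4) = 143.7 MPa.
F'_nt = 1.3 F_nt − (F_nt / φF_nv) f_rv = 1.3·620 − (620/(0.75·372))·143.7 = 486.7 MPa, capped at F_nt → F'_nt = 486.7 MPa.
R_n = F'_nt · A_b · n = 486.7 × 452.4 × 2 / 1000 = 440.4 kN.
Design strength φR_n = 0.75 × 440.4 = 330 kN.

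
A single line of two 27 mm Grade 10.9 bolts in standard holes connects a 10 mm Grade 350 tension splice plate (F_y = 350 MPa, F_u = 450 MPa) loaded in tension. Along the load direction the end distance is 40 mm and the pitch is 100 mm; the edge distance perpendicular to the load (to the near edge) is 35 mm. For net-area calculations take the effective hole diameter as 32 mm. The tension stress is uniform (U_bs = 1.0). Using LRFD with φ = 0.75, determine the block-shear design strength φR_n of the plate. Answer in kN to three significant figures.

Shear plane L_v = 40 + 1·100 = 140 mm; A_gv = 140 × 10 = 1400 mm².
A_nv = (140 − 1.5·32) × 10 = 920 mm².
A_nt = (35 − 0.5·32) × 10 = 190 mm².
0.6 F_u A_nv = 248.4 kN; 0.6 F_y A_gv = 294 kN → shear rupture governs the shear term.
R_n = 248.4 + 1.0 × 450 × 190 / 1000 = 333.9 kN.
Design strength φR_n = 0.75 × 333.9 = 250 kN.

250 kN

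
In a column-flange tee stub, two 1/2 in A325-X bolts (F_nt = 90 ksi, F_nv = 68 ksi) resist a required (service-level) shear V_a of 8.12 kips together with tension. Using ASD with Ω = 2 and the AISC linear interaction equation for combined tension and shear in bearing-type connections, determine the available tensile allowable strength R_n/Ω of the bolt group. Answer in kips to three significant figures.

12.2 kips

A_b = π·0.5²/4 = 0.1963 in²; f_rv = 8.12 / (2 × 0.1963) = 20.68 ksi.
F'_nt = 1.3 F_nt − (Ω F_nt / F_nv) f_rv = 1.3·90 − (2·90/68)·20.68 = 62.27 ksi, capped at F_nt → F'_nt = 62.27 ksi.
R_n = F'_nt · A_b · n = 62.27 × 0.1963 × 2 = 24.45 kips.
Allowable strength R_n/Ω = 24.45 / 2 = 12.2 kips.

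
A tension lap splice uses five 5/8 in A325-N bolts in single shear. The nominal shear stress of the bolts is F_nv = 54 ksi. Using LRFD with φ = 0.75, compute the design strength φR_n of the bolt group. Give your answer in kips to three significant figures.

A_b = π × 0.625² / 4 = 0.3068 in².
R_n = F_nv · A_b · n · n_s = 54 × 0.3068 × 5 × 1 = 82.83 kips.
Design strength φR_n = 0.75 × 82.83 = 62.1 kips.

62.1 kips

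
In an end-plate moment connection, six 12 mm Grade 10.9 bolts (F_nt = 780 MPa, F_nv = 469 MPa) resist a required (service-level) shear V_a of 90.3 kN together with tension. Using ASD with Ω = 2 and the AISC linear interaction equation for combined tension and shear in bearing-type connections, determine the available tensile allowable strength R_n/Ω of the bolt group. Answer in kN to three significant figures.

A_b = π·12²/4 = 113.1 mm²; f_rv = 90.3 × 1000 / (6 × 113.1) = 133.1 MPa.
F'_nt = 1.3 F_nt − (Ω F_nt / F_nv) f_rv = 1.3·780 − (2·780/469)·133.1 = 571.4 MPa, capped at F_nt → F'_nt = 571.4 MPa.
R_n = F'_nt · A_b · n = 571.4 × 113.1 × 6 / 1000 = 387.7 kN.
Allowable strength R_n/Ω = 387.7 / 2 = 194 kN.

194 kN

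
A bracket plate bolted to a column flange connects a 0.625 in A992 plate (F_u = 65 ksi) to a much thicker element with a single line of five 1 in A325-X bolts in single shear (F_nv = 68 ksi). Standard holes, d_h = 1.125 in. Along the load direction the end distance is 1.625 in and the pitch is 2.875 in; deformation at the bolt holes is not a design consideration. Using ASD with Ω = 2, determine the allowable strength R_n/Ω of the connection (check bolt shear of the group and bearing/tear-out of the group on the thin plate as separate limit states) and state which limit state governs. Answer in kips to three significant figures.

134 kips (bolt shear governs)

Bolt shear: A_b = π·1²/4 = 0.7854 in²; R_n = 68 × 0.7854 × 5 × 1 = 267 kips → 267 / 2 = 134 kips.
Bearing (1.5 l_c t F_u ≤ 3.0 d t F_u): upper limit = 3.0·1·0.625·65 = 121.9 kips.
  Edge l_c = 1.625 − 1.125/2 = 1.062 → r_n = 64.75 kips; interior l_c = 2.875 − 1.125 = 1.75 → r_n = 106.6 kips.
  R_n,bearing = 1·64.75 + 4·106.6 = 491.3 kips → 491.3 / 2 = 246 kips.
Bolt shear governs: 134 kips.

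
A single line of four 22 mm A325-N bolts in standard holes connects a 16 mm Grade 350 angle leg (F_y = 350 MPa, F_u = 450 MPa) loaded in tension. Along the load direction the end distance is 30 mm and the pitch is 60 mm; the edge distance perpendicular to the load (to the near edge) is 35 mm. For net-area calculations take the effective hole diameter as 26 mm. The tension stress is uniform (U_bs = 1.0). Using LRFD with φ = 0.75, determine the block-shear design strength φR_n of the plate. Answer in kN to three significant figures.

504 kN

Shear plane L_v = 30 + 3·60 = 210 mm; A_gv = 210 × 16 = 3360 mm².
A_nv = (210 − 3.5·26) × 16 = 1904 mm².
A_nt = (35 − 0.5·26) × 16 = 352 mm².
0.6 F_u A_nv = 514.1 kN; 0.6 F_y A_gv = 705.6 kN → shear rupture governs the shear term.
R_n = 514.1 + 1.0 × 450 × 352 / 1000 = 672.5 kN.
Design strength φR_n = 0.75 × 672.5 = 504 kN.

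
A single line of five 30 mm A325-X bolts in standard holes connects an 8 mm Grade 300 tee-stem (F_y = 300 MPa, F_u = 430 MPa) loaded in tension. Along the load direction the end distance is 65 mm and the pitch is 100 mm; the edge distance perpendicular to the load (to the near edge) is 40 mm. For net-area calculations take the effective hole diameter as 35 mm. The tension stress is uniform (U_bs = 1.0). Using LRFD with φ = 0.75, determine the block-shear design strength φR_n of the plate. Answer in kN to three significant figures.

Shear plane L_v = 65 + 4·100 = 465 mm; A_gv = 465 × 8 = 3720 mm².
A_nv = (465 − 4.5·35) × 8 = 2460 mm².
A_nt = (40 − 0.5·35) × 8 = 180 mm².
0.6 F_u A_nv = 634.7 kN; 0.6 F_y A_gv = 669.6 kN → shear rupture governs the shear term.
R_n = 634.7 + 1.0 × 430 × 180 / 1000 = 712.1 kN.
Design strength φR_n = 0.75 × 712.1 = 534 kN.

534 kN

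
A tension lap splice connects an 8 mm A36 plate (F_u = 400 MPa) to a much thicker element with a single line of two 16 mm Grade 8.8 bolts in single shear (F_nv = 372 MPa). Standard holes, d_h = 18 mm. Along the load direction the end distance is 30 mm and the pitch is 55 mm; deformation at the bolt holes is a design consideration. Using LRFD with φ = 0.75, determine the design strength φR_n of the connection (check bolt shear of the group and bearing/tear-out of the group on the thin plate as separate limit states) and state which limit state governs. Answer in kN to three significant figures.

112 kN (bolt shear governs)

Bolt shear: A_b = π·16²/4 = 201.1 mm²; R_n = 372 × 201.1 × 2 × 1 / 1000 = 149.6 kN → 0.75 × 149.6 = 112 kN.
Bearing (1.2 l_c t F_u ≤ 2.4 d t F_u): upper limit = 2.4·16·8·400 / 1000 = 122.9 kN.
  Edge l_c = 30 − 18/2 = 21 → r_n = 80.64 kN; interior l_c = 55 − 18 = 37 → r_n = 122.9 kN.
  R_n,bearing = 1·80.64 + 1·122.9 = 203.5 kN → 0.75 × 203.5 = 153 kN.
Bolt shear governs: 112 kN.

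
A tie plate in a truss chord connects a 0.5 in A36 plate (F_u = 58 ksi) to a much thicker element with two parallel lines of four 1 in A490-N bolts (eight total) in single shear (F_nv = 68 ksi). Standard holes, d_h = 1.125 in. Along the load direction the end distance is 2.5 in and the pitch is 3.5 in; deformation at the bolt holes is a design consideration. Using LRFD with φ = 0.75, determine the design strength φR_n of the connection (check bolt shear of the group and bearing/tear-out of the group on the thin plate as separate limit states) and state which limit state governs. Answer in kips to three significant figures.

Bolt shear: A_b = π·1²/4 = 0.7854 in²; R_n = 68 × 0.7854 × 8 × 1 = 427.3 kips → 0.75 × 427.3 = 320 kips.
Bearing (1.2 l_c t F_u ≤ 2.4 d t F_u): upper limit = 2.4·1·0.5·58 = 69.6 kips.
  Edge l_c = 2.5 − 1.125/2 = 1.938 → r_n = 67.42 kips; interior l_c = 3.5 − 1.125 = 2.375 → r_n = 69.6 kips.
  R_n,bearing = 2·67.42 + 6·69.6 = 552.4 kips → 0.75 × 552.4 = 414 kips.
Bolt shear governs: 320 kips.

320 kips (bolt shear governs)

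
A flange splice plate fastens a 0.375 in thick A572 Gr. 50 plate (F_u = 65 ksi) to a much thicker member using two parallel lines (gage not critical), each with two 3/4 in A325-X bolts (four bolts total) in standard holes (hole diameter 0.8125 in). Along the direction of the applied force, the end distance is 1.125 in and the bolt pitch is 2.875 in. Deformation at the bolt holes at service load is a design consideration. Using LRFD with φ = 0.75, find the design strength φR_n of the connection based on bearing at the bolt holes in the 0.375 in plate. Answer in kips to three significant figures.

97.3 kips

Per bolt r_n = 1.2 l_c t F_u ≤ 2.4 d t F_u; upper limit = 2.4 × 0.75 × 0.375 × 65 = 43.87 kips.
Edge bolt: l_c = 1.125 − 0.8125/2 = 0.7188 in → 1.2 × 0.7188 × 0.375 × 65 = 21.02 → r_n = 21.02 kips.
Interior bolts: l_c = 2.875 − 0.8125 = 2.062 in → 1.2 × 2.062 × 0.375 × 65 = 60.33 → r_n = 43.87 kips.
R_n = 2 × 21.02 + 2 × 43.87 = 129.8 kips.
Design strength φR_n = 0.75 × 129.8 = 97.3 kips.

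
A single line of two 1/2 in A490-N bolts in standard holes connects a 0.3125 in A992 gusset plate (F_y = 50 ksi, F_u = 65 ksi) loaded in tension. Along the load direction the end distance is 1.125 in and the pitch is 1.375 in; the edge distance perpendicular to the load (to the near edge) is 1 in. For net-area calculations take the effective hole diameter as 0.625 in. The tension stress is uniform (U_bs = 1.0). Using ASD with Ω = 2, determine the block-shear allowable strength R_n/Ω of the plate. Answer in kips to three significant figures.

Shear plane L_v = 1.125 + 1·1.375 = 2.5 in; A_gv = 2.5 × 0.3125 = 0.7812 in².
A_nv = (2.5 − 1.5·0.625) × 0.3125 = 0.4883 in².
A_nt = (1 − 0.5·0.625) × 0.3125 = 0.2148 in².
0.6 F_u A_nv = 19.04 kips; 0.6 F_y A_gv = 23.44 kips → shear rupture governs the shear term.
R_n = 19.04 + 1.0 × 65 × 0.2148 = 33.01 kips.
Allowable strength R_n/Ω = 33.01 / 2 = 16.5 kips.

16.5 kips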